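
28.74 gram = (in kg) 0.02874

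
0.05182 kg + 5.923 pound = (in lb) 6.037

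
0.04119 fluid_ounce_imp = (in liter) 0.00117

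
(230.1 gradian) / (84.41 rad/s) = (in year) 1.358e-09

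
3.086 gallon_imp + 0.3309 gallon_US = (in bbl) 0.09612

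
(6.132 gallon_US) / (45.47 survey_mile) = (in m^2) 3.172e-07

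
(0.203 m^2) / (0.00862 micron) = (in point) 6.676e+10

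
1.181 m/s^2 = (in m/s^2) 1.181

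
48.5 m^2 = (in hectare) 0.00485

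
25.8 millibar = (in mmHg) 19.35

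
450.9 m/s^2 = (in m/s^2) 450.9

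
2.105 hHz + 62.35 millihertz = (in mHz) 2.106e+05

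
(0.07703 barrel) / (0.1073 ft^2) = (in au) 8.212e-12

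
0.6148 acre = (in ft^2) 2.678e+04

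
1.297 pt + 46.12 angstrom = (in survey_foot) 0.001501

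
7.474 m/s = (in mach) 0.02195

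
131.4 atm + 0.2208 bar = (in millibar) 1.334e+05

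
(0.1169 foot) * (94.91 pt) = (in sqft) 0.01284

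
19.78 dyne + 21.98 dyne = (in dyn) 41.76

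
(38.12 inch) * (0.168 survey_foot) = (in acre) 1.225e-05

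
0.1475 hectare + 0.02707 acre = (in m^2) 1585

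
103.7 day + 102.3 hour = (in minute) 1.555e+05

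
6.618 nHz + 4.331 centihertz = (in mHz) 43.31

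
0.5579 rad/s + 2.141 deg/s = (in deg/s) 34.11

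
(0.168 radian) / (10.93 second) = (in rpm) 0.1468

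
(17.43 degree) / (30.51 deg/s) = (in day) 6.612e-06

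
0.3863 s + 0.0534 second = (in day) 5.089e-06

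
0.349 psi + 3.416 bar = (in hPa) 3440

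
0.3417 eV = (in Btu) 5.189e-23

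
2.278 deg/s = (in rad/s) 0.03976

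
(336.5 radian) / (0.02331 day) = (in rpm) 1.596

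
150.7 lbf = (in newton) 670.3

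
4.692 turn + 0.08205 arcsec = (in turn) 4.692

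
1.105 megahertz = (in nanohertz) 1.105e+15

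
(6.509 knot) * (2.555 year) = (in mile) 1.676e+05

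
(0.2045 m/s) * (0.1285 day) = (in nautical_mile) 1.226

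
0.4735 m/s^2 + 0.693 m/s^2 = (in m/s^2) 1.166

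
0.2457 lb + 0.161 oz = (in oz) 4.092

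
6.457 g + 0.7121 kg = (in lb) 1.584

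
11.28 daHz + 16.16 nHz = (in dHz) 1128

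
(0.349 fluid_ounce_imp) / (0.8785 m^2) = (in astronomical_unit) 7.545e-17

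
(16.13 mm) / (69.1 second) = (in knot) 0.0004538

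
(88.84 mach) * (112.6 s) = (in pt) 9.655e+09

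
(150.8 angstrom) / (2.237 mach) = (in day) 2.291e-16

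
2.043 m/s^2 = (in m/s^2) 2.043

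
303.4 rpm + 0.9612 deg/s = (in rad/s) 31.79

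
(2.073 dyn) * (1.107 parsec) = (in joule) 7.081e+11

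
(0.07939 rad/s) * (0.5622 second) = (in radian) 0.04463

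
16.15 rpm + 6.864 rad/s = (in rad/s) 8.555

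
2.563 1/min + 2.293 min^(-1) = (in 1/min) 4.856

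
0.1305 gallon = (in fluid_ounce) 16.7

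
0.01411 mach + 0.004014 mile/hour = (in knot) 9.343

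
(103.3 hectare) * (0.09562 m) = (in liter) 9.878e+07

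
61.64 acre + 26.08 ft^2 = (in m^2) 2.495e+05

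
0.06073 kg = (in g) 60.73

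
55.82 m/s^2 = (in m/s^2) 55.82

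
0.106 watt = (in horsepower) 0.0001421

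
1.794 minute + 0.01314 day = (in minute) 20.72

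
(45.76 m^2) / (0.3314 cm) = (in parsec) 4.475e-13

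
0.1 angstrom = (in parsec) 3.241e-28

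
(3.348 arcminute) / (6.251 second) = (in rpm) 0.001488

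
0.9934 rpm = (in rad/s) 0.104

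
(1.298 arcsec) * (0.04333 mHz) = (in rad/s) 2.727e-10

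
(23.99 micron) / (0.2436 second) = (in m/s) 9.848e-05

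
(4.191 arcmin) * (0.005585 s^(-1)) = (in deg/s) 0.0003901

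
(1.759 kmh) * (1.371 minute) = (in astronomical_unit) 2.687e-10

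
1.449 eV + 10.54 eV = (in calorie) 4.591e-19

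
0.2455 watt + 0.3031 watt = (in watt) 0.5486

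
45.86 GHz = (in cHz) 4.586e+12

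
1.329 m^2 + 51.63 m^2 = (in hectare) 0.005296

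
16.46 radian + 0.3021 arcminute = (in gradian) 1048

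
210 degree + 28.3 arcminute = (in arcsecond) 7.577e+05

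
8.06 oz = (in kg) 0.2285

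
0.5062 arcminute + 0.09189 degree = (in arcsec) 361.2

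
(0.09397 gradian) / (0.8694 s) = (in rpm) 0.01621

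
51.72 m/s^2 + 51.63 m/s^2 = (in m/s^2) 103.3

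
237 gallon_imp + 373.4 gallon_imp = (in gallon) 733.1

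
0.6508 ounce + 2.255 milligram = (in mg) 1.845e+04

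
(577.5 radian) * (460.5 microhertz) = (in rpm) 2.54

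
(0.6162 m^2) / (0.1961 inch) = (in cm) 1.237e+04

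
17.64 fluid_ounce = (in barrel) 0.003281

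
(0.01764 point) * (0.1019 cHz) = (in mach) 1.862e-11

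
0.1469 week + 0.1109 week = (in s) 1.559e+05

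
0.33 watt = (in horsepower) 0.0004425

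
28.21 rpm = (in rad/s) 2.954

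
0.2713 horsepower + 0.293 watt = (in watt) 202.6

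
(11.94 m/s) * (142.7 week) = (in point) 2.921e+12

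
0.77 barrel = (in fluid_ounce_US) 4140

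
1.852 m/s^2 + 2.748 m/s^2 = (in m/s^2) 4.6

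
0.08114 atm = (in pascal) 8222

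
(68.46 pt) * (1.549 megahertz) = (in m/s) 3.741e+04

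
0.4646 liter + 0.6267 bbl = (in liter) 100.1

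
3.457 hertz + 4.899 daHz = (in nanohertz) 5.245e+10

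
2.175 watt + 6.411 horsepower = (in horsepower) 6.414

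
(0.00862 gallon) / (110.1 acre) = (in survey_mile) 4.551e-14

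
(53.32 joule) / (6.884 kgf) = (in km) 0.0007898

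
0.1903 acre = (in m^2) 770.1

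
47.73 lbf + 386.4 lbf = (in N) 1931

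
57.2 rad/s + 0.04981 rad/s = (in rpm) 546.7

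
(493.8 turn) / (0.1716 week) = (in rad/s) 0.0299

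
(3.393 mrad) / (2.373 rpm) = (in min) 0.0002276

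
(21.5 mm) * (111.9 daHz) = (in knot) 46.77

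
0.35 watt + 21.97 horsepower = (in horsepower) 21.97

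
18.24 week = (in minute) 1.839e+05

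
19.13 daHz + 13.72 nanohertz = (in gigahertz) 1.913e-07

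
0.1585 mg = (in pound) 3.494e-07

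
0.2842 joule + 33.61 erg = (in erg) 2.842e+06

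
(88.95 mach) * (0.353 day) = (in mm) 9.237e+11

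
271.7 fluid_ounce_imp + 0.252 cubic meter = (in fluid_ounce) 8782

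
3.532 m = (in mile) 0.002195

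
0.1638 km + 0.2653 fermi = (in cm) 1.638e+04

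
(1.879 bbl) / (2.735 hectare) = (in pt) 0.03096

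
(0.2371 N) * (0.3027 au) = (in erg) 1.074e+17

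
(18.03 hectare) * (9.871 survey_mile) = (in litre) 2.864e+12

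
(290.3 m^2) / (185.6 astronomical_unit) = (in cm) 1.046e-09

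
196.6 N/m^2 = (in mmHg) 1.475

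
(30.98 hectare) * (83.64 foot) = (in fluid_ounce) 2.671e+11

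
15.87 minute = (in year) 3.019e-05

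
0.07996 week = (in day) 0.5597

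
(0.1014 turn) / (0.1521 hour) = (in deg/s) 0.06667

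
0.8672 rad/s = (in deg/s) 49.69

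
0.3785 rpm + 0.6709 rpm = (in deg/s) 6.296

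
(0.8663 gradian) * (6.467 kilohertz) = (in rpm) 840.4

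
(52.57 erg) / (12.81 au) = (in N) 2.743e-18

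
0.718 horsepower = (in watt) 535.4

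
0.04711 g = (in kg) 4.711e-05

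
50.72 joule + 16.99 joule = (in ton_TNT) 1.618e-08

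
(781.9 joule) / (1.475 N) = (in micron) 5.301e+08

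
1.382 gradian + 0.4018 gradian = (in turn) 0.004459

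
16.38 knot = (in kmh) 30.34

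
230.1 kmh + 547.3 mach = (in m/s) 1.864e+05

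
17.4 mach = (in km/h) 2.133e+04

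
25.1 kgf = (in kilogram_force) 25.1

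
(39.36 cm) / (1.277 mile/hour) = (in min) 0.01149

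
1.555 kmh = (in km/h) 1.555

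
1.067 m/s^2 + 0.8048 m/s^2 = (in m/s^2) 1.872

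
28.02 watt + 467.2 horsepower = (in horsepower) 467.2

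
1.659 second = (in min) 0.02765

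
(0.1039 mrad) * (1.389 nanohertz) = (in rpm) 1.378e-12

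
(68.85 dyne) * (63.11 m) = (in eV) 2.712e+17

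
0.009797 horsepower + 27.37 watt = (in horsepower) 0.0465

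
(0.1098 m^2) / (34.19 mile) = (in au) 1.334e-17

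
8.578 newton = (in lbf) 1.928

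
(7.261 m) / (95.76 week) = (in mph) 2.804e-07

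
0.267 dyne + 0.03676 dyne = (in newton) 3.038e-06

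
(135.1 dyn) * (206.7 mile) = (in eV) 2.805e+21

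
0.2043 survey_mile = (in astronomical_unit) 2.198e-09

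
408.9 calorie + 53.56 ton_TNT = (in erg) 2.241e+18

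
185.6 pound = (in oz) 2970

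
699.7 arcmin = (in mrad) 203.5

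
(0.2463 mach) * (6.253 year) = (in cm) 1.654e+12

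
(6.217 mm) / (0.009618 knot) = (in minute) 0.02094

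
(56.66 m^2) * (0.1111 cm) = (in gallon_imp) 13.85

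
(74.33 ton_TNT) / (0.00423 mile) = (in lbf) 1.027e+10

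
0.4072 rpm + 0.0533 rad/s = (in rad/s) 0.09594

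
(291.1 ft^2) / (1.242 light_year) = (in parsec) 7.459e-32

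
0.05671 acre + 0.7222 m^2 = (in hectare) 0.02302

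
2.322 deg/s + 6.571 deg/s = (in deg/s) 8.893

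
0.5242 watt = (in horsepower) 0.000703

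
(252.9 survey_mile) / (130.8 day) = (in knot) 0.07001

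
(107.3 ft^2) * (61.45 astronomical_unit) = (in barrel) 5.764e+14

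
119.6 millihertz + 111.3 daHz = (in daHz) 111.3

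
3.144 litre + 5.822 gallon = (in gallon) 6.653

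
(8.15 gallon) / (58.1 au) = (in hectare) 3.55e-19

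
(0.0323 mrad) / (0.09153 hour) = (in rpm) 9.361e-07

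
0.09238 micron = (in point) 0.0002619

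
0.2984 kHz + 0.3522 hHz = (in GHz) 3.336e-07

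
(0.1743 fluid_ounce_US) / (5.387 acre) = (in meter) 2.364e-10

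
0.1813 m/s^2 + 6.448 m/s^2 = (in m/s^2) 6.629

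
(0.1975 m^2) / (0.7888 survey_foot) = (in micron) 8.215e+05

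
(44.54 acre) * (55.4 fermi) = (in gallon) 2.638e-06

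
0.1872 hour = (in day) 0.0078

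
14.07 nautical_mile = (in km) 26.06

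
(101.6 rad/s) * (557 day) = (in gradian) 3.113e+11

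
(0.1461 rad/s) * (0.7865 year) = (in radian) 3.624e+06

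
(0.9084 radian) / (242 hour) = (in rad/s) 1.043e-06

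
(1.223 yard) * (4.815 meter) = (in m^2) 5.385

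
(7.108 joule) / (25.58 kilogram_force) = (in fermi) 2.834e+13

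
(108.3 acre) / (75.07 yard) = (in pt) 1.81e+07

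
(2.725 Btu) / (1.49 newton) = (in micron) 1.93e+09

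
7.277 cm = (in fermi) 7.277e+13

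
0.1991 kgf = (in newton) 1.953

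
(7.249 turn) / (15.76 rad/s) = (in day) 3.345e-05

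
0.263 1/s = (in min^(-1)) 15.78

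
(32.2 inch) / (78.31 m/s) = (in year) 3.312e-10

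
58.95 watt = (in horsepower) 0.07905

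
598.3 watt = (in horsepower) 0.8023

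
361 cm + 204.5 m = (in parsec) 6.744e-15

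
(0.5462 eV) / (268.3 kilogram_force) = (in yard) 3.637e-23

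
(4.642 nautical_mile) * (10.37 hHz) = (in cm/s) 8.915e+08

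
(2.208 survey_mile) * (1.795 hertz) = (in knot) 1.24e+04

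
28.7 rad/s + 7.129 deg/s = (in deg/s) 1652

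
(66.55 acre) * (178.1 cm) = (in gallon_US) 1.267e+08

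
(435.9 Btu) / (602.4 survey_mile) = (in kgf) 0.04837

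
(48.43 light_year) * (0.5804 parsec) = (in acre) 2.028e+30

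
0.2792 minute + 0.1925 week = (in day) 1.348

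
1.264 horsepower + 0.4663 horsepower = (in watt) 1290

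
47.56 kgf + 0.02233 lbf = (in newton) 466.5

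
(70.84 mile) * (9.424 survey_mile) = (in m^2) 1.729e+09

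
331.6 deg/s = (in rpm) 55.27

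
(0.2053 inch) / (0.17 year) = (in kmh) 3.502e-09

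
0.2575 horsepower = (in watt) 192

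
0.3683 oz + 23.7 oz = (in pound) 1.504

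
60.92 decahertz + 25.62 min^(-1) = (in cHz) 6.096e+04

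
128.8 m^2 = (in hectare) 0.01288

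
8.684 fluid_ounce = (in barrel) 0.001615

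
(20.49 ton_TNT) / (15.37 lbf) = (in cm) 1.254e+11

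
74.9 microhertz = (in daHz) 7.49e-06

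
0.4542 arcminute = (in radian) 0.0001321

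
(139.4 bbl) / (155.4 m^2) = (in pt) 404.3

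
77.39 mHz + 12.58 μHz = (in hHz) 0.000774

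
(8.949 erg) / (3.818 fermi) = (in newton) 2.344e+08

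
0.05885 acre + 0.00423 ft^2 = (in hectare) 0.02382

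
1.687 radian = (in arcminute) 5799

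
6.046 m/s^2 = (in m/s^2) 6.046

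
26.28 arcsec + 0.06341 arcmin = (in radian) 0.0001459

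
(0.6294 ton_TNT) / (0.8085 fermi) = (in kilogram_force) 3.321e+23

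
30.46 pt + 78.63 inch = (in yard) 2.196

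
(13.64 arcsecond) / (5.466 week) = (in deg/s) 1.146e-09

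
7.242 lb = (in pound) 7.242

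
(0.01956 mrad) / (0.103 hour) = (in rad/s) 5.275e-08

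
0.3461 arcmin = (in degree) 0.005768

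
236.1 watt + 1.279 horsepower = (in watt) 1190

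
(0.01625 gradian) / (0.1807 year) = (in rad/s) 4.479e-11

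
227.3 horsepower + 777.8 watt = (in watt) 1.703e+05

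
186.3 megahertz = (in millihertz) 1.863e+11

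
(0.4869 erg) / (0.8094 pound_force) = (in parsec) 4.383e-25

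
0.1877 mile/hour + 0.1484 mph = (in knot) 0.2921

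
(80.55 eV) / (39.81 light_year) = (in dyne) 3.427e-30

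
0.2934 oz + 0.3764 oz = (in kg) 0.01899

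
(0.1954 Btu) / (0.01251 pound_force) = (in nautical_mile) 2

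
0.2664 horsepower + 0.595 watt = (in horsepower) 0.2672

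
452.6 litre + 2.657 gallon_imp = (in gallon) 122.8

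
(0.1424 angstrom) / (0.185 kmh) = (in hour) 7.697e-14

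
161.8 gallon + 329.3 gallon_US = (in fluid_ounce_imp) 6.543e+04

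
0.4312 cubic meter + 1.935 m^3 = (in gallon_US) 625.1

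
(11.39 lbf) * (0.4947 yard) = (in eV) 1.43e+20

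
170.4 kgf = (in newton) 1671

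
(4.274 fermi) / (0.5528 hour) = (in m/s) 2.148e-18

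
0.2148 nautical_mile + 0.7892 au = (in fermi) 1.181e+26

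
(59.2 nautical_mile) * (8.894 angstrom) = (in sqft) 0.00105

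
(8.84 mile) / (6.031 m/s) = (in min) 39.32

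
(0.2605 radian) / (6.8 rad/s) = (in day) 4.434e-07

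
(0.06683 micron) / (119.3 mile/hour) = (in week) 2.072e-15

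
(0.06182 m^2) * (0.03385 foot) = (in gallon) 0.1685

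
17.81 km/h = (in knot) 9.617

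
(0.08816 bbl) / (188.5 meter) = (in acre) 1.837e-08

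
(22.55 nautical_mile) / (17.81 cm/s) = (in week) 0.3877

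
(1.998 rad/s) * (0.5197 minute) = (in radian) 62.3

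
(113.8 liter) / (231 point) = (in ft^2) 15.03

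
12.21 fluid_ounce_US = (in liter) 0.3611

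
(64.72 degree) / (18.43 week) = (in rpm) 9.677e-07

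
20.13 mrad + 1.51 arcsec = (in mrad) 20.14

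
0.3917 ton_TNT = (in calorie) 3.917e+08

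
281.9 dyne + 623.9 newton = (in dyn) 6.239e+07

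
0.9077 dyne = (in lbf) 2.041e-06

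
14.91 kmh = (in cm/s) 414.2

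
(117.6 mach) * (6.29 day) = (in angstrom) 2.176e+20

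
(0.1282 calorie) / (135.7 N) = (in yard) 0.004323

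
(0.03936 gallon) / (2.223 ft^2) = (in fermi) 7.214e+11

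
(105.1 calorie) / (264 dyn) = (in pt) 4.722e+08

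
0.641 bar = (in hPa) 641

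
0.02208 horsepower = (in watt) 16.47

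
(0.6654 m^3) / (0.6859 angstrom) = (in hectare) 9.701e+05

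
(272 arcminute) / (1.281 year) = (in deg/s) 1.122e-07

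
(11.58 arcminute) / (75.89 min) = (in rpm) 7.064e-06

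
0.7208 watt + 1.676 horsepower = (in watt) 1251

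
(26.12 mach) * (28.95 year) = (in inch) 3.197e+14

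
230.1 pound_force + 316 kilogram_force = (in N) 4122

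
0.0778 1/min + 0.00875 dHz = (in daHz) 0.0002172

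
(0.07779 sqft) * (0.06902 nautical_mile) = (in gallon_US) 244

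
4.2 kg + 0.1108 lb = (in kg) 4.25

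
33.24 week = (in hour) 5584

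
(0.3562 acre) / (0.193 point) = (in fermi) 2.117e+22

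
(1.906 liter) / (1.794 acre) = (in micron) 0.2625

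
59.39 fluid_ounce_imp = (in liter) 1.687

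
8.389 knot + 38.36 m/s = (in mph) 95.46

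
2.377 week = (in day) 16.64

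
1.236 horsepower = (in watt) 921.7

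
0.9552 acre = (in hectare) 0.3866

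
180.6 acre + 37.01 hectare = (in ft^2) 1.185e+07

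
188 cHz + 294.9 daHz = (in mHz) 2.951e+06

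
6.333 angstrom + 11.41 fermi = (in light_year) 6.694e-26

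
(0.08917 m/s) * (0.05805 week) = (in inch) 1.233e+05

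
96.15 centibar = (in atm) 0.9489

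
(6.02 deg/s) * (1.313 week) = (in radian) 8.344e+04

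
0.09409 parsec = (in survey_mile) 1.804e+12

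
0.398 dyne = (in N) 3.98e-06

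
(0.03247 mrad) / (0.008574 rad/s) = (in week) 6.262e-09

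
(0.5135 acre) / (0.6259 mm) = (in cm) 3.32e+08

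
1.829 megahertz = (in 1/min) 1.097e+08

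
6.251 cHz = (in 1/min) 3.751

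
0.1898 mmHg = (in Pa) 25.3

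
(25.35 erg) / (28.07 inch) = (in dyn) 0.3556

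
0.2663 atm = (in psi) 3.914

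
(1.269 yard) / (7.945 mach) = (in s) 0.0004289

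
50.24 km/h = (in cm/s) 1396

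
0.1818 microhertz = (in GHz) 1.818e-16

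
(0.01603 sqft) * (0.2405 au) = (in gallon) 1.415e+10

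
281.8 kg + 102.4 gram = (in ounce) 9944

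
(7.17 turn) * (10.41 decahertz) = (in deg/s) 2.687e+05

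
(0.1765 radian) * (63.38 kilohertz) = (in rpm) 1.068e+05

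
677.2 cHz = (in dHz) 67.72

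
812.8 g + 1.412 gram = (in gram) 814.2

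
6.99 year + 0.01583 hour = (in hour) 6.123e+04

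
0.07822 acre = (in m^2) 316.5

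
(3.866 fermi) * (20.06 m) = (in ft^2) 8.348e-13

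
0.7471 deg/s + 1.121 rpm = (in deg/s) 7.473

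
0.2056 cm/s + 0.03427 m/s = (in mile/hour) 0.08126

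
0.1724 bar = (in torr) 129.3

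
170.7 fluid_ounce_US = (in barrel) 0.03175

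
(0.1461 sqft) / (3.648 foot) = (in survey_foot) 0.04005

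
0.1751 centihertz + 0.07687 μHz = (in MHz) 1.751e-09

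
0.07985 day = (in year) 0.0002188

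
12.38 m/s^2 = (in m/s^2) 12.38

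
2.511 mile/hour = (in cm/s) 112.3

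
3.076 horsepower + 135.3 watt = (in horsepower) 3.257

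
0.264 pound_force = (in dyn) 1.174e+05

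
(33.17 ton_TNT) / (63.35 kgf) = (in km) 2.234e+05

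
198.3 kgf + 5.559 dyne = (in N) 1945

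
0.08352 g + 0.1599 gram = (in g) 0.2434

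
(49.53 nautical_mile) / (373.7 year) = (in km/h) 2.802e-05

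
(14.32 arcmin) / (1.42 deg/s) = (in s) 0.1681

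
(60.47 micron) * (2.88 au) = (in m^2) 2.605e+07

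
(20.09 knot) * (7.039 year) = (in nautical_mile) 1.239e+06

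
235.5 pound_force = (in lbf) 235.5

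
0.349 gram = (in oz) 0.01231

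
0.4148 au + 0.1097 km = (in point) 1.759e+14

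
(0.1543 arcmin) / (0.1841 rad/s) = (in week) 4.031e-10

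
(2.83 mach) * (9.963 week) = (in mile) 3.608e+06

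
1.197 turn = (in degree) 430.9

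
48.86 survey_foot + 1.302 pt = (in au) 9.955e-11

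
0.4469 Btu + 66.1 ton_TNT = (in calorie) 6.61e+10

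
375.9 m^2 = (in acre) 0.09289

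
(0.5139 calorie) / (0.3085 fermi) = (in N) 6.97e+15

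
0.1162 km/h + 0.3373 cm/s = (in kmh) 0.1283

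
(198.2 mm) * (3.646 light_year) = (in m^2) 6.837e+15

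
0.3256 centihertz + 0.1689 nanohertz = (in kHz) 3.256e-06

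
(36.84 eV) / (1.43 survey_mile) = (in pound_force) 5.766e-22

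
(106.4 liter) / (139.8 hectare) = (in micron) 0.07611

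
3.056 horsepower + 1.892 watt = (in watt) 2281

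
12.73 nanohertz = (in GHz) 1.273e-17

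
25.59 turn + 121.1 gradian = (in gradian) 1.036e+04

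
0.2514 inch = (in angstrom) 6.386e+07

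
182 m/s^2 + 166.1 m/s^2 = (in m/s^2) 348.1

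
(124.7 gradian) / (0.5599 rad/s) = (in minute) 0.05831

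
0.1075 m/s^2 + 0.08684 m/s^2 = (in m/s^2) 0.1943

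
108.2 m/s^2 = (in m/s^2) 108.2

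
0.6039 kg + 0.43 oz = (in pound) 1.358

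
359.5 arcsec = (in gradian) 0.111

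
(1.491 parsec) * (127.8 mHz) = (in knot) 1.143e+16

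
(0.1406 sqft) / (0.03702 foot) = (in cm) 115.8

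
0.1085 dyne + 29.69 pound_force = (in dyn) 1.321e+07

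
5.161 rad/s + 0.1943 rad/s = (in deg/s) 306.8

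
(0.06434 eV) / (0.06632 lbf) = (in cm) 3.494e-18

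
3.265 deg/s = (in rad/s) 0.05699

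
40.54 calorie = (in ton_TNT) 4.054e-08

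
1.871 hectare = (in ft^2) 2.014e+05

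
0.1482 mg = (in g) 0.0001482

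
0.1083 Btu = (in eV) 7.132e+20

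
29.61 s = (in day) 0.0003427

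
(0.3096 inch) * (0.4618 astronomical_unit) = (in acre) 1.342e+05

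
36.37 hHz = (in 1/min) 2.182e+05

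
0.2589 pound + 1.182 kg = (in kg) 1.299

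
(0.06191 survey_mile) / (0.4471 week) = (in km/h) 0.001326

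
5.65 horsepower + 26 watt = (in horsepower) 5.685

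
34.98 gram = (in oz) 1.234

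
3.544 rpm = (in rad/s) 0.3711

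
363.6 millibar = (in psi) 5.274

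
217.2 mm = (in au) 1.452e-12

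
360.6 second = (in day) 0.004174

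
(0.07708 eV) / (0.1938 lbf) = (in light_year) 1.514e-36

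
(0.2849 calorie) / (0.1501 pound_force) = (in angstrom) 1.785e+10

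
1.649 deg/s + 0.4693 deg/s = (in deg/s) 2.118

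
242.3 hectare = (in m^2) 2.423e+06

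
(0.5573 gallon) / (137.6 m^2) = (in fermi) 1.533e+10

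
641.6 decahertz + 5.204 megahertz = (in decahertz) 5.21e+05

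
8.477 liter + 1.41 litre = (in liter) 9.887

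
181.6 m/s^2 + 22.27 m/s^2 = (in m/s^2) 203.9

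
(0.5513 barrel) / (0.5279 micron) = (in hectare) 16.6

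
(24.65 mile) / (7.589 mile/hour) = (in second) 1.169e+04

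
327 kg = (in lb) 720.9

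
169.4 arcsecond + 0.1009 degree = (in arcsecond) 532.6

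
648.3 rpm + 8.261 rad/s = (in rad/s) 76.15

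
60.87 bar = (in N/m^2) 6.087e+06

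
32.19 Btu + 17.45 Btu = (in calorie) 1.252e+04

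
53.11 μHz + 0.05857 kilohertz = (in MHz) 5.857e-05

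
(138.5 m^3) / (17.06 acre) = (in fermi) 2.006e+12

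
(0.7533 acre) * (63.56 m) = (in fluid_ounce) 6.552e+09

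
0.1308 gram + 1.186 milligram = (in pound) 0.000291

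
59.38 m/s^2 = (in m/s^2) 59.38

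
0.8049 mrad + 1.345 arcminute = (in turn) 0.0001904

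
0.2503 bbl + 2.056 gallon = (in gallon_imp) 10.47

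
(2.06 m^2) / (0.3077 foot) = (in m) 21.96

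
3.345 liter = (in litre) 3.345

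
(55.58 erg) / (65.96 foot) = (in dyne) 0.02765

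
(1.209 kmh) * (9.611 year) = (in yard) 1.113e+08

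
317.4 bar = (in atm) 313.2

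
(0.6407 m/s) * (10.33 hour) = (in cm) 2.383e+06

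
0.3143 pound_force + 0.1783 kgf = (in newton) 3.147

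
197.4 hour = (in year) 0.02253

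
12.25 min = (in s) 735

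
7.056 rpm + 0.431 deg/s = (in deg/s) 42.77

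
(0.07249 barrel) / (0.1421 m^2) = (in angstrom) 8.11e+08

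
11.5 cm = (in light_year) 1.216e-17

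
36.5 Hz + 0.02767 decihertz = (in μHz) 3.65e+07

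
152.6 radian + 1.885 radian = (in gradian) 9835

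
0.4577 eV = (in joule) 7.333e-20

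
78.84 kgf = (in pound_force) 173.8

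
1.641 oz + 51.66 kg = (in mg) 5.171e+07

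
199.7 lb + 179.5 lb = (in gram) 1.72e+05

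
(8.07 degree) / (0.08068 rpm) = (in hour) 0.004631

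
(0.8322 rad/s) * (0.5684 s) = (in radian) 0.473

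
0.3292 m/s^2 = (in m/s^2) 0.3292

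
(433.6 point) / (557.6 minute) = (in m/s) 4.572e-06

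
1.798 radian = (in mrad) 1798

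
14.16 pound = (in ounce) 226.6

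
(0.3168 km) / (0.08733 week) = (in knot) 0.01166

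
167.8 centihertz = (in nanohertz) 1.678e+09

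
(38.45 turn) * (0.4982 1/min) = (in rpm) 19.16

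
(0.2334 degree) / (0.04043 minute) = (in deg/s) 0.09622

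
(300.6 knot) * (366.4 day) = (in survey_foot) 1.606e+10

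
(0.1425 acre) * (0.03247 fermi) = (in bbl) 1.178e-13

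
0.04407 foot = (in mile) 8.347e-06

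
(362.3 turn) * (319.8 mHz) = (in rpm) 6952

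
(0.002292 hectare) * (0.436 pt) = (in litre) 3.525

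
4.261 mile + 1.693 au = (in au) 1.693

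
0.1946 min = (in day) 0.0001351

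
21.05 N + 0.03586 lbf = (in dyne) 2.121e+06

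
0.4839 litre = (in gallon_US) 0.1278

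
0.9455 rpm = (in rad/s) 0.09901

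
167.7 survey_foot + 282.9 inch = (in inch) 2295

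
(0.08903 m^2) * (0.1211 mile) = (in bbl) 109.1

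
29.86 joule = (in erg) 2.986e+08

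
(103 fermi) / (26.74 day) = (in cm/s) 4.458e-18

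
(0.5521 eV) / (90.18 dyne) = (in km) 9.809e-20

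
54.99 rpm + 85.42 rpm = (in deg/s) 842.5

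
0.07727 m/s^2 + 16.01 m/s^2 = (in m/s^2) 16.09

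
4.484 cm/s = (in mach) 0.0001317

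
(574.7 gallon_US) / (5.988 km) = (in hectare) 3.633e-08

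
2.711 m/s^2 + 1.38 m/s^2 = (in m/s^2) 4.091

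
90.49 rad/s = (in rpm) 864.1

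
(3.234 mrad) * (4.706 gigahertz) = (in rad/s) 1.522e+07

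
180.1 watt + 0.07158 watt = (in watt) 180.2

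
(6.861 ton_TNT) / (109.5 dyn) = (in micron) 2.622e+19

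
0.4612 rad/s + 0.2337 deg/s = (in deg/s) 26.66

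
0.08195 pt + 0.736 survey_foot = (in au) 1.5e-12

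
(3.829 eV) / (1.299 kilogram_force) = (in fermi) 4.816e-05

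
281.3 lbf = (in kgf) 127.6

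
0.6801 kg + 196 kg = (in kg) 196.7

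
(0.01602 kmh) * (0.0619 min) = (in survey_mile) 1.027e-05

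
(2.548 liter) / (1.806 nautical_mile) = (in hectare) 7.618e-11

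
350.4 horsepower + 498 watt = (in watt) 2.618e+05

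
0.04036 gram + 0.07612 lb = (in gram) 34.57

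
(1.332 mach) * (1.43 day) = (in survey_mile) 3.482e+04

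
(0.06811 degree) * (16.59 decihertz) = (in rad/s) 0.001972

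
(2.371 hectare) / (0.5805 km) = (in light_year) 4.317e-15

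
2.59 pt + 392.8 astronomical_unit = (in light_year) 0.006211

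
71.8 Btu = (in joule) 7.575e+04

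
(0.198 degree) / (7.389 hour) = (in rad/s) 1.299e-07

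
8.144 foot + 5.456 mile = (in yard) 9605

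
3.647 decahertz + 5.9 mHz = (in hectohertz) 0.3648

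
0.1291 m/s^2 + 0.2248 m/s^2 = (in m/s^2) 0.3539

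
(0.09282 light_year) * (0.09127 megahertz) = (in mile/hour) 1.793e+20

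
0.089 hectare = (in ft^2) 9580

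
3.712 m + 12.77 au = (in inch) 7.521e+13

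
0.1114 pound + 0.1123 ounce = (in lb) 0.1184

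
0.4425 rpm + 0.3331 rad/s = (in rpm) 3.623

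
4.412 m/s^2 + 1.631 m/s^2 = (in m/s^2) 6.043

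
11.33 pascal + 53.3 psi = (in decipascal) 3.675e+06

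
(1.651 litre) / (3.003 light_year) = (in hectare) 5.811e-24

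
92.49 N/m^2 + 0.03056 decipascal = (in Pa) 92.49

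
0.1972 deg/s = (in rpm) 0.03287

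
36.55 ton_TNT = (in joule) 1.529e+11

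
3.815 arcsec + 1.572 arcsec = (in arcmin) 0.08978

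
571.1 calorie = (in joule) 2389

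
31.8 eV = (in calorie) 1.218e-18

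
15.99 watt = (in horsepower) 0.02144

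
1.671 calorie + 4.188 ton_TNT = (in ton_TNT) 4.188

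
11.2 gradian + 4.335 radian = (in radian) 4.511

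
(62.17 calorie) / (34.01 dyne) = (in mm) 7.648e+08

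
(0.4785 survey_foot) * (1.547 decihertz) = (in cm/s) 2.256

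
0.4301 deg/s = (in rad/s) 0.007507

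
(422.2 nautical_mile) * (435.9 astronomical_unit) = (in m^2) 5.099e+19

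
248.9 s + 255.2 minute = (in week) 0.02573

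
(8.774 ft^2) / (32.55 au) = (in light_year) 1.769e-29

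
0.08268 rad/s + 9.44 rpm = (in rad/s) 1.071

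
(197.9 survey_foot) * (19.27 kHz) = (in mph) 2.6e+06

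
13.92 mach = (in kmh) 1.706e+04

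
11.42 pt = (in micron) 4029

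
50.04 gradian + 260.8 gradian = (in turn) 0.7771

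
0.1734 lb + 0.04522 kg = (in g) 123.9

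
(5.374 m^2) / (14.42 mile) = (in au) 1.548e-15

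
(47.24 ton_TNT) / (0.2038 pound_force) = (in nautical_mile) 1.177e+08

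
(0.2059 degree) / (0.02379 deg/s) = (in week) 1.431e-05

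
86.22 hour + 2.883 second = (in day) 3.593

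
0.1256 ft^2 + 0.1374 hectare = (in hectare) 0.1374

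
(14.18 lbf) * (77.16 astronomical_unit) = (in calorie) 1.74e+14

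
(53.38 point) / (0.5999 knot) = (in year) 1.935e-09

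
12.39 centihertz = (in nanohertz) 1.239e+08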